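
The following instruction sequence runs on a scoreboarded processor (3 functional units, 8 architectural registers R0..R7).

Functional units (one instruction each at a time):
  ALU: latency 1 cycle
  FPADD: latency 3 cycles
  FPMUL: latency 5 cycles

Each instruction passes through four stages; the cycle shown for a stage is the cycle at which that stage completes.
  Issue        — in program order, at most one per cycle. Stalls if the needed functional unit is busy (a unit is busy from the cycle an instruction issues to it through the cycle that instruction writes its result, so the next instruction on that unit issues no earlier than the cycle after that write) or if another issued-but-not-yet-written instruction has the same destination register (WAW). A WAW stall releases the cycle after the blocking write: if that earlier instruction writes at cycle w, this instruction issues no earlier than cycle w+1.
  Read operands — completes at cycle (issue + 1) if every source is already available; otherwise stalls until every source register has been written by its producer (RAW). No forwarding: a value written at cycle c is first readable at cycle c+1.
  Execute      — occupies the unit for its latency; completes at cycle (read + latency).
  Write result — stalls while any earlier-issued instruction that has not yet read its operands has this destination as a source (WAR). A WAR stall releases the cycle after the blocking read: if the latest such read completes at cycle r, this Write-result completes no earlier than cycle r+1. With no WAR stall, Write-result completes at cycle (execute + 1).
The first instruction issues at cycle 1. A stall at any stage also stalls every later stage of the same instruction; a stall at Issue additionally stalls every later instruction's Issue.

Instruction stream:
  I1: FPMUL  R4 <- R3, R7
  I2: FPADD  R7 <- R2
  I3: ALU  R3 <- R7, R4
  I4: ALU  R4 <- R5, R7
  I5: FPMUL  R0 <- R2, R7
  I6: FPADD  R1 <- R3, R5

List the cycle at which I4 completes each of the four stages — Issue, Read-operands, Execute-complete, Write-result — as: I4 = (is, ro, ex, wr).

cycle 1: I1 issues→FPMUL
cycle 2: I1 reads | I2 issues→FPADD
cycle 3: I2 reads | I3 issues→ALU
cycle 6: I2 exec-done
cycle 7: I1 exec-done | I2 writes R7
cycle 8: I1 writes R4
cycle 9: I3 reads
cycle 10: I3 exec-done
cycle 11: I3 writes R3
cycle 12: I4 issues→ALU
cycle 13: I4 reads | I5 issues→FPMUL
cycle 14: I4 exec-done | I5 reads | I6 issues→FPADD
cycle 15: I4 writes R4 | I6 reads
cycle 18: I6 exec-done
cycle 19: I5 exec-done | I6 writes R1
cycle 20: I5 writes R0

I4 = (12, 13, 14, 15)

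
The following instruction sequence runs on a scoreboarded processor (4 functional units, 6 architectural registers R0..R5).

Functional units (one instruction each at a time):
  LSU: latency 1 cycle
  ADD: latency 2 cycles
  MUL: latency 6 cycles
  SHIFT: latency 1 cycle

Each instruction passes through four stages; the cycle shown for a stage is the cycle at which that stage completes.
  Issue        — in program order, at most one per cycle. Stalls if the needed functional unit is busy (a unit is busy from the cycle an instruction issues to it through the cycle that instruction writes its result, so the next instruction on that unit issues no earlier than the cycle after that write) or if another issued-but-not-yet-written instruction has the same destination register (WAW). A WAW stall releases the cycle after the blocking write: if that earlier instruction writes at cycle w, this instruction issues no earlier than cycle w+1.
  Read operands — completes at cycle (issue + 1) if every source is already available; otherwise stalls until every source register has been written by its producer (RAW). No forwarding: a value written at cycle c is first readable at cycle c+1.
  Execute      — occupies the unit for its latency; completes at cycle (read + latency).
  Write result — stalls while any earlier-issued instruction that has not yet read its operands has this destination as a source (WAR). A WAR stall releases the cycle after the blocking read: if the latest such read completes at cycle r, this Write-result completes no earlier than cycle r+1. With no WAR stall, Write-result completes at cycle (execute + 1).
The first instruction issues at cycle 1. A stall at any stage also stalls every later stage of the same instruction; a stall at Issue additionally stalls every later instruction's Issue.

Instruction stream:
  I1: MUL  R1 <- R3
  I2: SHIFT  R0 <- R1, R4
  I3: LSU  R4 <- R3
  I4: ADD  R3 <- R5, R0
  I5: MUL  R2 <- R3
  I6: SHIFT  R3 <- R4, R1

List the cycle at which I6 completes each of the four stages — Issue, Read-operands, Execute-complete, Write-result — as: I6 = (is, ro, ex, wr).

I6 = (17, 18, 19, 20)

[1] I1→MUL
[2] I1 RO; I2→SHIFT
[3] I3→LSU
[4] I3 RO; I4→ADD
[5] I3 EX
[8] I1 EX
[9] I1 WR R1
[10] I2 RO; I5→MUL
[11] I2 EX; I3 WR R4
[12] I2 WR R0
[13] I4 RO
[15] I4 EX
[16] I4 WR R3
[17] I5 RO; I6→SHIFT
[18] I6 RO
[19] I6 EX
[20] I6 WR R3
[23] I5 EX
[24] I5 WR R2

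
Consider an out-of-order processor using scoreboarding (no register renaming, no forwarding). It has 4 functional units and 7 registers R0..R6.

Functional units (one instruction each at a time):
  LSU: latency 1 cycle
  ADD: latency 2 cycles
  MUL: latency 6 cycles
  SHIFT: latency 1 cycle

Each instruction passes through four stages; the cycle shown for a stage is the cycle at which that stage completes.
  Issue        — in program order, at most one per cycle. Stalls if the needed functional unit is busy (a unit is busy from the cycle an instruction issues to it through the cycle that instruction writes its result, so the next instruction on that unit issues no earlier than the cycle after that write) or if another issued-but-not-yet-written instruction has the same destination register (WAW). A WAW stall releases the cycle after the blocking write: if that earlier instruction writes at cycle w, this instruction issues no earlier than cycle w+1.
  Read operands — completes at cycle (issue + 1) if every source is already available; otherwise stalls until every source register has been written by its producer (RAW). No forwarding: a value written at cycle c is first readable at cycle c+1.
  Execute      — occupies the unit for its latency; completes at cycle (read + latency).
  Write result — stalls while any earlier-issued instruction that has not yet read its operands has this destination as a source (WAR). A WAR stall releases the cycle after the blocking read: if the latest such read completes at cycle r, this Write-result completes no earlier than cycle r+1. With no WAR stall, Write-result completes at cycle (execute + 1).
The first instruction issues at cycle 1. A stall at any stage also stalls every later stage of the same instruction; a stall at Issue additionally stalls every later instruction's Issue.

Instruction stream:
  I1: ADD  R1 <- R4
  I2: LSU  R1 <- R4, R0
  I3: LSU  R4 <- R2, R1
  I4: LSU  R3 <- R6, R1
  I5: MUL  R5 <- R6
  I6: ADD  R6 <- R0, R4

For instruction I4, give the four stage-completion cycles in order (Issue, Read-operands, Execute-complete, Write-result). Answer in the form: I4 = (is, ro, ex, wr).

[1] issue I1 (ADD)
[2] I1 read-ops
[4] I1 finished on ADD
[5] I1→R1
[6] issue I2 (LSU)
[7] I2 read-ops
[8] I2 finished on LSU
[9] I2→R1
[10] issue I3 (LSU)
[11] I3 read-ops
[12] I3 finished on LSU
[13] I3→R4
[14] issue I4 (LSU)
[15] I4 read-ops | issue I5 (MUL)
[16] I4 finished on LSU | I5 read-ops | issue I6 (ADD)
[17] I4→R3 | I6 read-ops
[19] I6 finished on ADD
[20] I6→R6
[22] I5 finished on MUL
[23] I5→R5

I4 = (14, 15, 16, 17)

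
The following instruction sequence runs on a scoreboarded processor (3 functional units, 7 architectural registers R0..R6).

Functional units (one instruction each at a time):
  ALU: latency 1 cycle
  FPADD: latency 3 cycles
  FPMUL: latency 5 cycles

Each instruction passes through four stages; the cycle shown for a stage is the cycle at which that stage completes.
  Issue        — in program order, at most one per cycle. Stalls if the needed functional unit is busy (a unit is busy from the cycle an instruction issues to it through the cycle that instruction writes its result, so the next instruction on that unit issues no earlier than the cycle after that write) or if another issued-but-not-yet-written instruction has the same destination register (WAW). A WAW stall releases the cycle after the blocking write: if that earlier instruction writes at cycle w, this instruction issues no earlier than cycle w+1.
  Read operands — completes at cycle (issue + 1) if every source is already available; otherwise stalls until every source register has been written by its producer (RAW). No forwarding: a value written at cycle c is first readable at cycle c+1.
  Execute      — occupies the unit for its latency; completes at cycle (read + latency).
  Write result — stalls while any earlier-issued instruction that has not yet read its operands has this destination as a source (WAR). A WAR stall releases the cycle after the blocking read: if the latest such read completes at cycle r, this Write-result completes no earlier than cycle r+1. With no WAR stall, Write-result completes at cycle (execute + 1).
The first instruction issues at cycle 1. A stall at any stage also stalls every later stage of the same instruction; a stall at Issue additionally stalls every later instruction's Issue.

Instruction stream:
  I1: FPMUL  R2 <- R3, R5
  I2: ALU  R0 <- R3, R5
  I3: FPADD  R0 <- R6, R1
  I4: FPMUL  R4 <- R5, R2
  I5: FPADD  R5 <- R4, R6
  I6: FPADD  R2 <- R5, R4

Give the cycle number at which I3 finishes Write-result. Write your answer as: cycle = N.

1) issue 1, read 2, done 7, write 8
2) issue 2, read 3, done 4, write 5
3) issue 6, read 7, done 10, write 11  <WAW R0: wait I2 write@5>
4) issue 9, read 10, done 15, write 16  <struct: FPMUL busy until I1 writes@8>
5) issue 12, read 17, done 20, write 21  <struct: FPADD busy until I3 writes@11 / RAW R4: wait I4 write@16>
6) issue 22, read 23, done 26, write 27  <struct: FPADD busy until I5 writes@21>

cycle = 11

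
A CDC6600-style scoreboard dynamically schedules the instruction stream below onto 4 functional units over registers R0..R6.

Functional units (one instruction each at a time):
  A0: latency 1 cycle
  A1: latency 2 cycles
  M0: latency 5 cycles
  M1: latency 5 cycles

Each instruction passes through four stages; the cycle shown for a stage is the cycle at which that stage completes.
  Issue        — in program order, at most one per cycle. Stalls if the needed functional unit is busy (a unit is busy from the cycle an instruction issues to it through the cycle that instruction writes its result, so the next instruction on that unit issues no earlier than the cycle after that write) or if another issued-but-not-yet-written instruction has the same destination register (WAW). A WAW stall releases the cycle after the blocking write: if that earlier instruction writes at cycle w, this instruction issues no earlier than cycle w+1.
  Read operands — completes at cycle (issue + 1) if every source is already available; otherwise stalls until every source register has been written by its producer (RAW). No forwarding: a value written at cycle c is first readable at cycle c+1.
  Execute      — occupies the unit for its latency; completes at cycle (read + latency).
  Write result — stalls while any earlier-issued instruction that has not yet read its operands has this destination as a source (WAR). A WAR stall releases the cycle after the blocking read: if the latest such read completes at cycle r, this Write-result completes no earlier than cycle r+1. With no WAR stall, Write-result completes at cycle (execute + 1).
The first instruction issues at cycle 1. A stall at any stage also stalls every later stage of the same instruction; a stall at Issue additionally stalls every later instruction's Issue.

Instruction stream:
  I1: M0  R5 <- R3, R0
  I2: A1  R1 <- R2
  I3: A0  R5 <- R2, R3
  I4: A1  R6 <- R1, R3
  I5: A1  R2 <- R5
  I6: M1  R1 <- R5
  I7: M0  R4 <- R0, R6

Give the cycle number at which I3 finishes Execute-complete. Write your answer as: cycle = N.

cycle = 11

c1: issue I1 (M0)
c2: I1 read-ops, issue I2 (A1)
c3: I2 read-ops
c5: I2 finished on A1
c6: I2→R1
c7: I1 finished on M0
c8: I1→R5
c9: issue I3 (A0)
c10: I3 read-ops, issue I4 (A1)
c11: I3 finished on A0, I4 read-ops
c12: I3→R5
c13: I4 finished on A1
c14: I4→R6
c15: issue I5 (A1)
c16: I5 read-ops, issue I6 (M1)
c17: I6 read-ops, issue I7 (M0)
c18: I5 finished on A1, I7 read-ops
c19: I5→R2
c22: I6 finished on M1
c23: I6→R1, I7 finished on M0
c24: I7→R4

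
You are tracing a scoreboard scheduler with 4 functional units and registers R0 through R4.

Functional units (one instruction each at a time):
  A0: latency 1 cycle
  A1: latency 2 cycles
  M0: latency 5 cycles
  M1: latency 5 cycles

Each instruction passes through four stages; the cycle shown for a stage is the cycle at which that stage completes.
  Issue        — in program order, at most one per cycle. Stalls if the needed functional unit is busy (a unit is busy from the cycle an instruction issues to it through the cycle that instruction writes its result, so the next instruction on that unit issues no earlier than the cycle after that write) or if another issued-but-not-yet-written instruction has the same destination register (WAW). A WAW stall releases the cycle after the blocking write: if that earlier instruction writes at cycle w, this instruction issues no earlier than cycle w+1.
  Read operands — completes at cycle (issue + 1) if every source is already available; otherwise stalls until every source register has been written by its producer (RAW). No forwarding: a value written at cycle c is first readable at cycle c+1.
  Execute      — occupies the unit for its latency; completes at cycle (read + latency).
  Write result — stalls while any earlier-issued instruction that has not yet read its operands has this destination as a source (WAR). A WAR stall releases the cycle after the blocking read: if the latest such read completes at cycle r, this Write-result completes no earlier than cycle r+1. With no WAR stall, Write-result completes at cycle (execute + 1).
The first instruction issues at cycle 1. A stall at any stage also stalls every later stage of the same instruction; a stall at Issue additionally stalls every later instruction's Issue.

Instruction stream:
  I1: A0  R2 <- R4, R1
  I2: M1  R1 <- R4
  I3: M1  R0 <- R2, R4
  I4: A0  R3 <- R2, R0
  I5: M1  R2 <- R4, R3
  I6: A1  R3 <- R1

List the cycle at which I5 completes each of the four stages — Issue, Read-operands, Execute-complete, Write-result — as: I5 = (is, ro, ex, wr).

  I1 | 1 | 2 | 3 | 4
  I2 | 2 | 3 | 8 | 9
  I3 | 10 | 11 | 16 | 17   struct: M1 busy until I2 writes@9
  I4 | 11 | 18 | 19 | 20   RAW R0: wait I3 write@17
  I5 | 18 | 21 | 26 | 27   struct: M1 busy until I3 writes@17 · RAW R3: wait I4 write@20
  I6 | 21 | 22 | 24 | 25   WAW R3: wait I4 write@20

I5 = (18, 21, 26, 27)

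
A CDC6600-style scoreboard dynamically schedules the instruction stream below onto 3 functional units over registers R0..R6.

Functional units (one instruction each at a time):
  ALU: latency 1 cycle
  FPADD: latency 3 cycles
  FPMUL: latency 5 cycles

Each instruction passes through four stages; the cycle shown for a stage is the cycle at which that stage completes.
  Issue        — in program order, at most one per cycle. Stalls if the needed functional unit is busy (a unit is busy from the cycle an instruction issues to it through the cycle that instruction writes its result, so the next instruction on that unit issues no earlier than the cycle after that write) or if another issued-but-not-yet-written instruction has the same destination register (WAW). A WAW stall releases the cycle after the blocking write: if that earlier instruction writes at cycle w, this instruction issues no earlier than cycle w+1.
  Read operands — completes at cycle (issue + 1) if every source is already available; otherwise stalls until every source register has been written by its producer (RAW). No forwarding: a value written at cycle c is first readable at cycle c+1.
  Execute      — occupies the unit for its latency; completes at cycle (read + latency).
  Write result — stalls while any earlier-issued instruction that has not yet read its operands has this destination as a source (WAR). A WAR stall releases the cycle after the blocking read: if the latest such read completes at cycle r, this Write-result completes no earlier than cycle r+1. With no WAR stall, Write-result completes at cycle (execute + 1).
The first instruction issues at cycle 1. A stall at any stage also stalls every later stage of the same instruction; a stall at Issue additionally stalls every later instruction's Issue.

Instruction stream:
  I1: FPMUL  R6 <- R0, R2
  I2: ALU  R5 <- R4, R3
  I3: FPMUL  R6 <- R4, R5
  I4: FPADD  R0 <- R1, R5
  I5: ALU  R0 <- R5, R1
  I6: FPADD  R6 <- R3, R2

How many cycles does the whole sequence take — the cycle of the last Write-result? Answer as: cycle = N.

cycle = 22

cycle 1: I1→FPMUL
cycle 2: I1 RO · I2→ALU
cycle 3: I2 RO
cycle 4: I2 EX
cycle 5: I2 WR R5
cycle 7: I1 EX
cycle 8: I1 WR R6
cycle 9: I3→FPMUL
cycle 10: I3 RO · I4→FPADD
cycle 11: I4 RO
cycle 14: I4 EX
cycle 15: I3 EX · I4 WR R0
cycle 16: I3 WR R6 · I5→ALU
cycle 17: I5 RO · I6→FPADD
cycle 18: I5 EX · I6 RO
cycle 19: I5 WR R0
cycle 21: I6 EX
cycle 22: I6 WR R6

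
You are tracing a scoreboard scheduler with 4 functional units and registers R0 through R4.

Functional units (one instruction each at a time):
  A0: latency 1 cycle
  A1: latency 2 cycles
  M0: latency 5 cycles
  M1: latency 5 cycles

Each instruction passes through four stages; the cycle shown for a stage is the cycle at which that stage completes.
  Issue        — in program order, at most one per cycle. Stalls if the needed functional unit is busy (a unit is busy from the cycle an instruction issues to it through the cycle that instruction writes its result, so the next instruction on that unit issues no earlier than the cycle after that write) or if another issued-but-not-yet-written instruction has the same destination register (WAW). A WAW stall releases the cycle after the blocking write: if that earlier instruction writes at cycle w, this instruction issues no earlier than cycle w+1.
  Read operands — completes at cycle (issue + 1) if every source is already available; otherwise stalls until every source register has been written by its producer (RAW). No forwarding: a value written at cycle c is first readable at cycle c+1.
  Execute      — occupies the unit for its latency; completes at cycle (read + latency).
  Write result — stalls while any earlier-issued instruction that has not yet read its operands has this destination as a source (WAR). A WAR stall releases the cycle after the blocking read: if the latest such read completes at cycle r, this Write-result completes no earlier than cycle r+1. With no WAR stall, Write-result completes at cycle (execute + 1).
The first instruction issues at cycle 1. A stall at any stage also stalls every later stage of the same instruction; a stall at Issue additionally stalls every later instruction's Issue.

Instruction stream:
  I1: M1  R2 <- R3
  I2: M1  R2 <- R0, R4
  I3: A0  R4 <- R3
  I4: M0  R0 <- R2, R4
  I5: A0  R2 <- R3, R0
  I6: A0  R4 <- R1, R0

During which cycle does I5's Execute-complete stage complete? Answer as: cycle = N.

I1: IS=1 RO=2 EX=7 WR=8
I2: IS=9 RO=10 EX=15 WR=16  [struct: M1 busy until I1 writes@8]
I3: IS=10 RO=11 EX=12 WR=13
I4: IS=11 RO=17 EX=22 WR=23  [RAW R2: wait I2 write@16]
I5: IS=17 RO=24 EX=25 WR=26  [WAW R2: wait I2 write@16; RAW R0: wait I4 write@23]
I6: IS=27 RO=28 EX=29 WR=30  [struct: A0 busy until I5 writes@26]

cycle = 25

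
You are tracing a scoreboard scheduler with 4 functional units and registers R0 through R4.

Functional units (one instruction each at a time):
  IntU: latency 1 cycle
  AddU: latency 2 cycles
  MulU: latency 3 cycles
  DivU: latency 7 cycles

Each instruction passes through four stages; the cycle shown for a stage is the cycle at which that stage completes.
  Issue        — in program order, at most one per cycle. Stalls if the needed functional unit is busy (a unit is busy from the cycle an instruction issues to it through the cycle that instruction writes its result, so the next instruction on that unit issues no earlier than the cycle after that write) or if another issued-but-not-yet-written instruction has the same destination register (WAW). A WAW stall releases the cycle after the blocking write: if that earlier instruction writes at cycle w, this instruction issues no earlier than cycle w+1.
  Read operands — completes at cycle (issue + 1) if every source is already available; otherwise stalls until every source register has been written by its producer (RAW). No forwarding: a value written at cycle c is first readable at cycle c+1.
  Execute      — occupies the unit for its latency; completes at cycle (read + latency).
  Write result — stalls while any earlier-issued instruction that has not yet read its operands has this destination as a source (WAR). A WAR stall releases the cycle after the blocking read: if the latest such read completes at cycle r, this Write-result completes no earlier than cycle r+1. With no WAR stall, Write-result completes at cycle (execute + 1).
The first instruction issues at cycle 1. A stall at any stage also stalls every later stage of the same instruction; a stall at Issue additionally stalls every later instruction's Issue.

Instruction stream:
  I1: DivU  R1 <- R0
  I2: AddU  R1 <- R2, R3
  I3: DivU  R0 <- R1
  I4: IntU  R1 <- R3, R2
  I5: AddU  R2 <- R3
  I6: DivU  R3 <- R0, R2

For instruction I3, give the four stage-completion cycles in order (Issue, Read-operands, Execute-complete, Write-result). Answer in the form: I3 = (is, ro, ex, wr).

I1 -> (1, 2, 9, 10)
I2 -> (11, 12, 14, 15)  // WAW R1: wait I1 write@10
I3 -> (12, 16, 23, 24)  // RAW R1: wait I2 write@15
I4 -> (16, 17, 18, 19)  // WAW R1: wait I2 write@15
I5 -> (17, 18, 20, 21)
I6 -> (25, 26, 33, 34)  // struct: DivU busy until I3 writes@24

I3 = (12, 16, 23, 24)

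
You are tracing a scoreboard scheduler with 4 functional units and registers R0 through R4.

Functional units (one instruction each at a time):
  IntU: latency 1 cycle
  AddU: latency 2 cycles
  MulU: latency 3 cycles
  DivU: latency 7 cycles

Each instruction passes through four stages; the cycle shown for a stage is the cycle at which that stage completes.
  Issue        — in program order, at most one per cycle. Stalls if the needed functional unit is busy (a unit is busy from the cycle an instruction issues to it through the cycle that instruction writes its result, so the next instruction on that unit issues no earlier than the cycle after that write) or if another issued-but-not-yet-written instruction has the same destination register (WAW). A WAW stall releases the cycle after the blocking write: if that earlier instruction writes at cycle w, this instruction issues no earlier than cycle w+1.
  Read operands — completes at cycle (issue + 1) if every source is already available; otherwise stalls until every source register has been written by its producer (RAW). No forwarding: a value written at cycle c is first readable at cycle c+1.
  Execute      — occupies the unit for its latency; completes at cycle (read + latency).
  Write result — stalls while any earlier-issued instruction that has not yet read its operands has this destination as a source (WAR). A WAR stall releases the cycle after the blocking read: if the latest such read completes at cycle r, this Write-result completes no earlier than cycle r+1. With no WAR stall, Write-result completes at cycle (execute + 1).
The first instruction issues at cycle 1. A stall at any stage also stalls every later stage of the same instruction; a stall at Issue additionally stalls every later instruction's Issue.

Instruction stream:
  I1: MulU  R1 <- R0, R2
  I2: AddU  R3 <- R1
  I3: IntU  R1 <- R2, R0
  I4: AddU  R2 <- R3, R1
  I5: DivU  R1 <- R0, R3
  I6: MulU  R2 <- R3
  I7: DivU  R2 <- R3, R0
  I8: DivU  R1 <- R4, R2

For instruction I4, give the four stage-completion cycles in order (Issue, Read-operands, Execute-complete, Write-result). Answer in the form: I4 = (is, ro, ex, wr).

I4 = (11, 12, 14, 15)

1) issue 1, read 2, done 5, write 6
2) issue 2, read 7, done 9, write 10  <RAW R1: wait I1 write@6>
3) issue 7, read 8, done 9, write 10  <WAW R1: wait I1 write@6>
4) issue 11, read 12, done 14, write 15  <struct: AddU busy until I2 writes@10>
5) issue 12, read 13, done 20, write 21
6) issue 16, read 17, done 20, write 21  <WAW R2: wait I4 write@15>
7) issue 22, read 23, done 30, write 31  <WAW R2: wait I6 write@21>
8) issue 32, read 33, done 40, write 41  <struct: DivU busy until I7 writes@31>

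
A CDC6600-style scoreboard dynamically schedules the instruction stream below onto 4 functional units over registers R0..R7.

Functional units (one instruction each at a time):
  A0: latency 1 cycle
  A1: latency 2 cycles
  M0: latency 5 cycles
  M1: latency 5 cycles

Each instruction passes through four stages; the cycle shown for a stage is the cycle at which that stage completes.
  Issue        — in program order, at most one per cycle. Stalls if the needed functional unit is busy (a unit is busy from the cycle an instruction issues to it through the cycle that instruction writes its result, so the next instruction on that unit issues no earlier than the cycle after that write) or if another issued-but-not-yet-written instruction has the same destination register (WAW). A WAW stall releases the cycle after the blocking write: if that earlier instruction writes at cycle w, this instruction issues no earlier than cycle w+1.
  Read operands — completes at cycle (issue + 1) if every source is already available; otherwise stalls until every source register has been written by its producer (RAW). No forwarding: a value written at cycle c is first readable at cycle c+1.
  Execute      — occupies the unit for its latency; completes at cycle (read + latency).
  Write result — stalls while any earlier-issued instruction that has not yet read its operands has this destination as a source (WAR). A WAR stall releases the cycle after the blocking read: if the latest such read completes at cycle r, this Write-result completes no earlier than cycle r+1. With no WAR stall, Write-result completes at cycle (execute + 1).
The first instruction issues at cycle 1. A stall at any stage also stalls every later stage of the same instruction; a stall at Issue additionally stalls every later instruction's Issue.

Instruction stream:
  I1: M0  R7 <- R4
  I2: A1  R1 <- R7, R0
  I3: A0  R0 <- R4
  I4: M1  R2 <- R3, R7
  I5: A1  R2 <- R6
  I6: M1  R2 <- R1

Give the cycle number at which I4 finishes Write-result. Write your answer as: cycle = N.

cycle = 15

I1 -> (1, 2, 7, 8)
I2 -> (2, 9, 11, 12)  // RAW R7: wait I1 write@8
I3 -> (3, 4, 5, 10)  // WAR R0: wait I2 read@9
I4 -> (4, 9, 14, 15)  // RAW R7: wait I1 write@8
I5 -> (16, 17, 19, 20)  // WAW R2: wait I4 write@15
I6 -> (21, 22, 27, 28)  // WAW R2: wait I5 write@20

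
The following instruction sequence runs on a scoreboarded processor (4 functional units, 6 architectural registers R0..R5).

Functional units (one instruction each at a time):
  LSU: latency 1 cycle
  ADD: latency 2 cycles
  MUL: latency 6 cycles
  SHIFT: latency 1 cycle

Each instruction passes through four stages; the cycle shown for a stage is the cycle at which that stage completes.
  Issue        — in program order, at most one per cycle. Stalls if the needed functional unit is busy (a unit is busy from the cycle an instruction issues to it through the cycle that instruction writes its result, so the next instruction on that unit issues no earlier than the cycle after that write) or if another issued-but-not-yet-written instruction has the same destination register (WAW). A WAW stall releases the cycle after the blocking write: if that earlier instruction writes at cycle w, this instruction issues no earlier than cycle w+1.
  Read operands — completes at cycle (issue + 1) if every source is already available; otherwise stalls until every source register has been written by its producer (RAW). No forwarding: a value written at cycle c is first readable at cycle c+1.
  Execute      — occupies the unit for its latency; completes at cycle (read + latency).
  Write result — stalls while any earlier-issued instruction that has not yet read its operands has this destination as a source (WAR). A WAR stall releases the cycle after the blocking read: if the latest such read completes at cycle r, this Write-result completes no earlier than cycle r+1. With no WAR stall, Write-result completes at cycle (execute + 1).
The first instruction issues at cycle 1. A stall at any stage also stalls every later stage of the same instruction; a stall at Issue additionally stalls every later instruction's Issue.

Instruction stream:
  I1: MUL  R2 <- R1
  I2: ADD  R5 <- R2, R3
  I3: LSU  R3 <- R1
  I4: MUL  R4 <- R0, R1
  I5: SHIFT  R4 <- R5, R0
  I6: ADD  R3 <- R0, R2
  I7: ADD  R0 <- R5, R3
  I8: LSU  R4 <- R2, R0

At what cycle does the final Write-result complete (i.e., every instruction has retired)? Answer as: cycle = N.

t=1  I1 issues→MUL
t=2  I1 reads; I2 issues→ADD
t=3  I3 issues→LSU
t=4  I3 reads
t=5  I3 exec-done
t=8  I1 exec-done
t=9  I1 writes R2
t=10  I2 reads; I4 issues→MUL
t=11  I3 writes R3; I4 reads
t=12  I2 exec-done
t=13  I2 writes R5
t=17  I4 exec-done
t=18  I4 writes R4
t=19  I5 issues→SHIFT
t=20  I5 reads; I6 issues→ADD
t=21  I5 exec-done; I6 reads
t=22  I5 writes R4
t=23  I6 exec-done
t=24  I6 writes R3
t=25  I7 issues→ADD
t=26  I7 reads; I8 issues→LSU
t=28  I7 exec-done
t=29  I7 writes R0
t=30  I8 reads
t=31  I8 exec-done
t=32  I8 writes R4

cycle = 32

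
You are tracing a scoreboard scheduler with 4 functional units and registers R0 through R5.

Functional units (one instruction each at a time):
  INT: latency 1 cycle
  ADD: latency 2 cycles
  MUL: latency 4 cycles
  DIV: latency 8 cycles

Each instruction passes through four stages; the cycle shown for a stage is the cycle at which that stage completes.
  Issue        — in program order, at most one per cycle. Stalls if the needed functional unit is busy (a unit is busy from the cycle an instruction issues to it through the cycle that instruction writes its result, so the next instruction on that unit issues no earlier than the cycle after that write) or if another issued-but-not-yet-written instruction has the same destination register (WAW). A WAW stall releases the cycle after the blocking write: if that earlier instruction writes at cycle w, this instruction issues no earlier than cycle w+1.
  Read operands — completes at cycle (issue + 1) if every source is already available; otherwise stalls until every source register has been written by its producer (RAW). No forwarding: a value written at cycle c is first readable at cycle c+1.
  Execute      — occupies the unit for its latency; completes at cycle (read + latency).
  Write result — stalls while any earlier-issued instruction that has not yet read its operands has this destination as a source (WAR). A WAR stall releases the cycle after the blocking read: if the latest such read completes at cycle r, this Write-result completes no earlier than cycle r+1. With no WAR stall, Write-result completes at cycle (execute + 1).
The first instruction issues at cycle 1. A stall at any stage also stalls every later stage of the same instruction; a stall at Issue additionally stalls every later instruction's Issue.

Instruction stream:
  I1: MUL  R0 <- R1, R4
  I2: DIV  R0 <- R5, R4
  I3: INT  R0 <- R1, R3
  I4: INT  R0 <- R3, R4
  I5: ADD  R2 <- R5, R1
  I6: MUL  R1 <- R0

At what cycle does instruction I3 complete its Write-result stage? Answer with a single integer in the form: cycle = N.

I1  is:1  ro:2  ex:6  wr:7
I2  is:8  ro:9  ex:17  wr:18  — WAW R0: wait I1 write@7
I3  is:19  ro:20  ex:21  wr:22  — WAW R0: wait I2 write@18
I4  is:23  ro:24  ex:25  wr:26  — struct: INT busy until I3 writes@22
I5  is:24  ro:25  ex:27  wr:28
I6  is:25  ro:27  ex:31  wr:32  — RAW R0: wait I4 write@26

cycle = 22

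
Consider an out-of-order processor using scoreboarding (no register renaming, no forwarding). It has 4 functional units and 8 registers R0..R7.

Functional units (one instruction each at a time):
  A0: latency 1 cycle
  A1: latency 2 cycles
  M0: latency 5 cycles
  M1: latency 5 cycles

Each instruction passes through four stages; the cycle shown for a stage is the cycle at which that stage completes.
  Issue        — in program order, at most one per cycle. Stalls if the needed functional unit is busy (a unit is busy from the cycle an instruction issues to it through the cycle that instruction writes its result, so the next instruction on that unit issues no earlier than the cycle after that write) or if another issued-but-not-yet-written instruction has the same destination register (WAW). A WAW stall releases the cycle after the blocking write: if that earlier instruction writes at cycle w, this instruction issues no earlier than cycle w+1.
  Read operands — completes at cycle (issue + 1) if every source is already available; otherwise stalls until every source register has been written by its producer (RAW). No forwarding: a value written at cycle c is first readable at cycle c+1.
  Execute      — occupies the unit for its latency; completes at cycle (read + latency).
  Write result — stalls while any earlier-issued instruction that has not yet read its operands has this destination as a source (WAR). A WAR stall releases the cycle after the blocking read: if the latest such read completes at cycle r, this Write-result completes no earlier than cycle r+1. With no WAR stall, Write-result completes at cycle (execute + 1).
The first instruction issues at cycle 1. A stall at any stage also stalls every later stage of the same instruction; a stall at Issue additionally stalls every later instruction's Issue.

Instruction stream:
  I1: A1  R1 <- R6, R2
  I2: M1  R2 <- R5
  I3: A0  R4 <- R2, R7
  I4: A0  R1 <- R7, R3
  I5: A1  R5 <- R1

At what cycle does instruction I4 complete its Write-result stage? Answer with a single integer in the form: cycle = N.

1) issue 1, read 2, done 4, write 5
2) issue 2, read 3, done 8, write 9
3) issue 3, read 10, done 11, write 12  <RAW R2: wait I2 write@9>
4) issue 13, read 14, done 15, write 16  <struct: A0 busy until I3 writes@12>
5) issue 14, read 17, done 19, write 20  <RAW R1: wait I4 write@16>

cycle = 16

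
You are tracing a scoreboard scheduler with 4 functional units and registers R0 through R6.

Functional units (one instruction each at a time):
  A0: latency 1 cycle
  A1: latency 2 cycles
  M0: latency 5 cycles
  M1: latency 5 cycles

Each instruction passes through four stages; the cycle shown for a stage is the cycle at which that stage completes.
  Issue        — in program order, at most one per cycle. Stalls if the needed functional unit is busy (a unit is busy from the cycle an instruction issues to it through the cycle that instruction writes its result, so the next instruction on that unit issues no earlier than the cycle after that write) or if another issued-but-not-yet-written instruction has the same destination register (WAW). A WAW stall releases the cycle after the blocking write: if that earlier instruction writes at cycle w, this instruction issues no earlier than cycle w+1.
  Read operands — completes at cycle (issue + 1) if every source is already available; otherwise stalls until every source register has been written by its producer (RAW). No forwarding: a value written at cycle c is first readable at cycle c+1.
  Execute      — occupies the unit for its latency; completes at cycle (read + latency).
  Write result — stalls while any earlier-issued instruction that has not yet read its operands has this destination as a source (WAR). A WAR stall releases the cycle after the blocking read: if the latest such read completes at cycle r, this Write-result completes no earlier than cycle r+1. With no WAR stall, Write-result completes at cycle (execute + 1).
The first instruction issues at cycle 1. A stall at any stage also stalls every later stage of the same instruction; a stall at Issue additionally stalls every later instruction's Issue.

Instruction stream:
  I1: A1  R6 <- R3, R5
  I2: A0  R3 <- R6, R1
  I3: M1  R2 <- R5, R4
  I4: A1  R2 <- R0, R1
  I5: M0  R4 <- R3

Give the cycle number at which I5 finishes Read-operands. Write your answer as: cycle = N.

cycle = 13

t=1  I1 issues→A1
t=2  I1 reads; I2 issues→A0
t=3  I3 issues→M1
t=4  I1 exec-done; I3 reads
t=5  I1 writes R6
t=6  I2 reads
t=7  I2 exec-done
t=8  I2 writes R3
t=9  I3 exec-done
t=10  I3 writes R2
t=11  I4 issues→A1
t=12  I4 reads; I5 issues→M0
t=13  I5 reads
t=14  I4 exec-done
t=15  I4 writes R2
t=18  I5 exec-done
t=19  I5 writes R4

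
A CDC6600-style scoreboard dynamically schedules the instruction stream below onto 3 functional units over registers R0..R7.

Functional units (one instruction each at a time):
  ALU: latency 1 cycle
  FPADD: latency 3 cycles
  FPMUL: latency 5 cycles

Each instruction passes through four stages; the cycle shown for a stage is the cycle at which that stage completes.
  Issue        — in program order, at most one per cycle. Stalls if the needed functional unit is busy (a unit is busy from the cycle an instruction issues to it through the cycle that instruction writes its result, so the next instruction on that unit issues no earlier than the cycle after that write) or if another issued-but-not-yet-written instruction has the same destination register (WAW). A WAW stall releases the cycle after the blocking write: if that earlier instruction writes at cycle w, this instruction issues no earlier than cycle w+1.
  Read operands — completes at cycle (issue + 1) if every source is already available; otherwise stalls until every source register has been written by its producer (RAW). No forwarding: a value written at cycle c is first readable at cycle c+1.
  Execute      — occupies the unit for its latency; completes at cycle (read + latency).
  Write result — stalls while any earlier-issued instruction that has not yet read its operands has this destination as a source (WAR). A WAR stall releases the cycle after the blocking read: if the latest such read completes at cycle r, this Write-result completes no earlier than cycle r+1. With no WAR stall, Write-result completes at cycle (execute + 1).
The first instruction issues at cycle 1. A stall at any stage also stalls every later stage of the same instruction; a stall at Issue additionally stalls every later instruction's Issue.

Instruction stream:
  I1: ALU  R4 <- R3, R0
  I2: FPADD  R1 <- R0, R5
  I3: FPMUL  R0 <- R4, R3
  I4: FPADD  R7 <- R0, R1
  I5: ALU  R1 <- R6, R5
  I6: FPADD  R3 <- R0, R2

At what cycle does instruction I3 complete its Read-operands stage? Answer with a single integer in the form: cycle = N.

I1: IS=1 RO=2 EX=3 WR=4
I2: IS=2 RO=3 EX=6 WR=7
I3: IS=3 RO=5 EX=10 WR=11  [RAW R4: wait I1 write@4]
I4: IS=8 RO=12 EX=15 WR=16  [struct: FPADD busy until I2 writes@7; RAW R0: wait I3 write@11]
I5: IS=9 RO=10 EX=11 WR=13  [WAR R1: wait I4 read@12]
I6: IS=17 RO=18 EX=21 WR=22  [struct: FPADD busy until I4 writes@16]

cycle = 5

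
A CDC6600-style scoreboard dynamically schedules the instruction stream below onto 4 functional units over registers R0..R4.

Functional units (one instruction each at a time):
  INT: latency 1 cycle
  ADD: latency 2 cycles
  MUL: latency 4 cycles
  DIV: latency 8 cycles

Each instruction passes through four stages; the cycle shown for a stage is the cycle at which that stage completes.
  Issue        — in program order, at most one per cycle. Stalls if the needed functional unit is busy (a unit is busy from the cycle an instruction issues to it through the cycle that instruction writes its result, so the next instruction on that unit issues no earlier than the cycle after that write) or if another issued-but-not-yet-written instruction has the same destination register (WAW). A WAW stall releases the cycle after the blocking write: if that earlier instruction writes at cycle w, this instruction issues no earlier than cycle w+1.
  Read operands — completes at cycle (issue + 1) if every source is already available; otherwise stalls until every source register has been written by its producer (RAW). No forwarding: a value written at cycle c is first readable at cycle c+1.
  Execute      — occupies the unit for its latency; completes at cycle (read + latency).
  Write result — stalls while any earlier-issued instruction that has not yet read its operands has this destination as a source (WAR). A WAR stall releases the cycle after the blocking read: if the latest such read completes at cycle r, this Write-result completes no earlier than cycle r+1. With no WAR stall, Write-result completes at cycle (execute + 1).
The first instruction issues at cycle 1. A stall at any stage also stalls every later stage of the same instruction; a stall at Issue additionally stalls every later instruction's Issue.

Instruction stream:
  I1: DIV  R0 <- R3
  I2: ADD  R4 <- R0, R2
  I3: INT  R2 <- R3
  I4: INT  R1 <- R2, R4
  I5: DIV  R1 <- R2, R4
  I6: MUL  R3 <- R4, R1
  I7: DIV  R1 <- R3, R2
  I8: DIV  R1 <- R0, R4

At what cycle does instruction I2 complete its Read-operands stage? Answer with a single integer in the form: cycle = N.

cycle = 12

1) issue 1, read 2, done 10, write 11
2) issue 2, read 12, done 14, write 15  <RAW R0: wait I1 write@11>
3) issue 3, read 4, done 5, write 13  <WAR R2: wait I2 read@12>
4) issue 14, read 16, done 17, write 18  <struct: INT busy until I3 writes@13 / RAW R4: wait I2 write@15>
5) issue 19, read 20, done 28, write 29  <WAW R1: wait I4 write@18>
6) issue 20, read 30, done 34, write 35  <RAW R1: wait I5 write@29>
7) issue 30, read 36, done 44, write 45  <struct: DIV busy until I5 writes@29 / RAW R3: wait I6 write@35>
8) issue 46, read 47, done 55, write 56  <struct: DIV busy until I7 writes@45>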